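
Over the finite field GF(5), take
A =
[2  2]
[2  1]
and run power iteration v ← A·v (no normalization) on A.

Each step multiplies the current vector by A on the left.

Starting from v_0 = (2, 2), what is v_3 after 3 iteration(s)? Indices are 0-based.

v_0 = (2, 2).
v_1 = A·v_0 = (3, 1).
v_2 = A·v_1 = (3, 2).
v_3 = A·v_2 = (0, 3).

v_3 = (0, 3)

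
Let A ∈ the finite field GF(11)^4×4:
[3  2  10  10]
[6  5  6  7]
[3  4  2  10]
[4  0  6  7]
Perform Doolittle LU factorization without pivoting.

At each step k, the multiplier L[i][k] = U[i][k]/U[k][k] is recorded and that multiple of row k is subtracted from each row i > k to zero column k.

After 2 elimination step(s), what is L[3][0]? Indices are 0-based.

k=0: U[0][0]=3
  eliminate (1,0): mult=2, new row 1: (0, 1, 8, 9); set L[1][0]=2
  eliminate (2,0): mult=1, new row 2: (0, 2, 3, 0); set L[2][0]=1
  eliminate (3,0): mult=5, new row 3: (0, 1, 0, 1); set L[3][0]=5
k=1: U[1][1]=1
  eliminate (2,1): mult=2, new row 2: (0, 0, 9, 4); set L[2][1]=2
  eliminate (3,1): mult=1, new row 3: (0, 0, 3, 3); set L[3][1]=1

L[3][0] = 5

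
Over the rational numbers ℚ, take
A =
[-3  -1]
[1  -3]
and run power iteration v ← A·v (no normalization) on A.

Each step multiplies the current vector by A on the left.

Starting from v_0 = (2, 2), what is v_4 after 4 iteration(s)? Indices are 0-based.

v_4 = (248, -136)

v_0 = (2, 2).
v_1 = A·v_0 = (-8, -4).
v_2 = A·v_1 = (28, 4).
v_3 = A·v_2 = (-88, 16).
v_4 = A·v_3 = (248, -136).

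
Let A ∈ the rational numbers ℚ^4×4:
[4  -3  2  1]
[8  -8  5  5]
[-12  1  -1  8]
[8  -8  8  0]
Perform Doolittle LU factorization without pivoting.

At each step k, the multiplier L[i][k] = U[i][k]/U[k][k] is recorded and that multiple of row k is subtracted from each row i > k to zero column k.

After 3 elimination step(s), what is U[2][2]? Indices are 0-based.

U[2][2] = 1

[col 0] pivot 4
  R1 -= 2*R0 → (0, -2, 1, 3)  (L[1][0] := 2)
  R2 -= -3*R0 → (0, -8, 5, 11)  (L[2][0] := -3)
  R3 -= 2*R0 → (0, -2, 4, -2)  (L[3][0] := 2)
[col 1] pivot -2
  R2 -= 4*R1 → (0, 0, 1, -1)  (L[2][1] := 4)
  R3 -= 1*R1 → (0, 0, 3, -5)  (L[3][1] := 1)
[col 2] pivot 1
  R3 -= 3*R2 → (0, 0, 0, -2)  (L[3][2] := 3)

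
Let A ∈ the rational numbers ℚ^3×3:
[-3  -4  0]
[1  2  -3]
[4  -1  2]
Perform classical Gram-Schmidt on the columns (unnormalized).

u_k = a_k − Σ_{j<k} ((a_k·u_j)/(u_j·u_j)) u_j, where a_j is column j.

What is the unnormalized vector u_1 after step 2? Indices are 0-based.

u_1 = (-37/13, 21/13, -33/13)

Step 1: u_0 = a_0 = (-3, 1, 4).
Step 2: u_1 = a_1 − (5/13)·u_0 = (-37/13, 21/13, -33/13).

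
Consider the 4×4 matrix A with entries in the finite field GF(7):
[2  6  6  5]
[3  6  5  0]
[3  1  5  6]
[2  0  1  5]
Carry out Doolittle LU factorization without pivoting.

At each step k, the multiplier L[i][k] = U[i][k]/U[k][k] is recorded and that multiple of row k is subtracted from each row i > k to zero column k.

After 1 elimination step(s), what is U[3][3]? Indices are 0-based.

[col 0] pivot 2
  R1 -= 5*R0 → (0, 4, 3, 3)  (L[1][0] := 5)
  R2 -= 5*R0 → (0, 6, 3, 2)  (L[2][0] := 5)
  R3 -= 1*R0 → (0, 1, 2, 0)  (L[3][0] := 1)

U[3][3] = 0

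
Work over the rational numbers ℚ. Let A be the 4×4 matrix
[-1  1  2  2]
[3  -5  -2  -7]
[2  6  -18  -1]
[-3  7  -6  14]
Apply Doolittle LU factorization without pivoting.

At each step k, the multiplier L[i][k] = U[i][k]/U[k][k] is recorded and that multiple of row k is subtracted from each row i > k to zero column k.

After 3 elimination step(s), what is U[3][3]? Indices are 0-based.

[col 0] pivot -1
  R1 -= -3*R0 → (0, -2, 4, -1)  (L[1][0] := -3)
  R2 -= -2*R0 → (0, 8, -14, 3)  (L[2][0] := -2)
  R3 -= 3*R0 → (0, 4, -12, 8)  (L[3][0] := 3)
[col 1] pivot -2
  R2 -= -4*R1 → (0, 0, 2, -1)  (L[2][1] := -4)
  R3 -= -2*R1 → (0, 0, -4, 6)  (L[3][1] := -2)
[col 2] pivot 2
  R3 -= -2*R2 → (0, 0, 0, 4)  (L[3][2] := -2)

U[3][3] = 4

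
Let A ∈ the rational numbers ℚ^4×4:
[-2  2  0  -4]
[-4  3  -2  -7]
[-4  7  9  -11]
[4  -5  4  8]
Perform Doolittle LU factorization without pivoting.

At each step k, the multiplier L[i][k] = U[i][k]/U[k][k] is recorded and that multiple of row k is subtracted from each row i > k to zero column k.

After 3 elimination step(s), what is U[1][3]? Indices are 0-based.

U[1][3] = 1

[col 0] pivot -2
  R1 -= 2*R0 → (0, -1, -2, 1)  (L[1][0] := 2)
  R2 -= 2*R0 → (0, 3, 9, -3)  (L[2][0] := 2)
  R3 -= -2*R0 → (0, -1, 4, 0)  (L[3][0] := -2)
[col 1] pivot -1
  R2 -= -3*R1 → (0, 0, 3, 0)  (L[2][1] := -3)
  R3 -= 1*R1 → (0, 0, 6, -1)  (L[3][1] := 1)
[col 2] pivot 3
  R3 -= 2*R2 → (0, 0, 0, -1)  (L[3][2] := 2)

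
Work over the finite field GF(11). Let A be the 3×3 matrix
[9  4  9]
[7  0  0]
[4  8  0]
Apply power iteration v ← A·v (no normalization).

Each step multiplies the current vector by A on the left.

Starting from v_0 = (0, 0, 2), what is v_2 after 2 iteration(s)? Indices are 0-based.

v_2 = (8, 5, 6)

v_0 = (0, 0, 2).
v_1 = A·v_0 = (7, 0, 0).
v_2 = A·v_1 = (8, 5, 6).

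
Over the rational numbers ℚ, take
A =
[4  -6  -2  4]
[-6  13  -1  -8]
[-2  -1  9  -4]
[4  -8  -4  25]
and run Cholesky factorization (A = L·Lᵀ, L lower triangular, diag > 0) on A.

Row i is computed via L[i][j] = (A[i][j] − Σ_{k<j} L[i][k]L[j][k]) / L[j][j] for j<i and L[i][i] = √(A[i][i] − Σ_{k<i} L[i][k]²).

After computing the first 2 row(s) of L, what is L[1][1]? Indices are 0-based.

Step 1: L[0][0] = √(4) = 2.
  L[1][0] = (-6) / L[0][0] = -3.
Step 2: L[1][1] = √(4) = 2.

L[1][1] = 2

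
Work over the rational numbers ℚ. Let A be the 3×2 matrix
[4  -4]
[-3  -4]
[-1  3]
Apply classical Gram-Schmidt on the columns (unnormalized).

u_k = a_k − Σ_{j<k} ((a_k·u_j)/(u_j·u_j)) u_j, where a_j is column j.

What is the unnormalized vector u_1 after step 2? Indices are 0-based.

Step 1: u_0 = a_0 = (4, -3, -1).
Step 2: u_1 = a_1 − (-7/26)·u_0 = (-38/13, -125/26, 71/26).

u_1 = (-38/13, -125/26, 71/26)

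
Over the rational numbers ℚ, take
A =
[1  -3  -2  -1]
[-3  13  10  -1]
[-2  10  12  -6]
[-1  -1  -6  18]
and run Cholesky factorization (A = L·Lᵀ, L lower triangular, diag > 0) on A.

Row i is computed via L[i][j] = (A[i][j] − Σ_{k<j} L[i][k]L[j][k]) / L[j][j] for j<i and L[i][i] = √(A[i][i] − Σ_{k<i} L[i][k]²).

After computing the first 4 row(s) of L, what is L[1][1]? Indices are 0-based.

Step 1: L[0][0] = √(1) = 1.
  L[1][0] = (-3) / L[0][0] = -3.
Step 2: L[1][1] = √(4) = 2.
  L[2][0] = (-2) / L[0][0] = -2.
  L[2][1] = (4) / L[1][1] = 2.
Step 3: L[2][2] = √(4) = 2.
  L[3][0] = (-1) / L[0][0] = -1.
  L[3][1] = (-4) / L[1][1] = -2.
  L[3][2] = (-4) / L[2][2] = -2.
Step 4: L[3][3] = √(9) = 3.

L[1][1] = 2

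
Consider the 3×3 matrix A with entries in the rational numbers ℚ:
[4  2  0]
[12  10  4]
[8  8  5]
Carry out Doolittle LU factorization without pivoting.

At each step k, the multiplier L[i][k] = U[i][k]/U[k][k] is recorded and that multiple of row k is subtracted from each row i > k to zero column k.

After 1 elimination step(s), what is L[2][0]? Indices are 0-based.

L[2][0] = 2

[col 0] pivot 4
  R1 -= 3*R0 → (0, 4, 4)  (L[1][0] := 3)
  R2 -= 2*R0 → (0, 4, 5)  (L[2][0] := 2)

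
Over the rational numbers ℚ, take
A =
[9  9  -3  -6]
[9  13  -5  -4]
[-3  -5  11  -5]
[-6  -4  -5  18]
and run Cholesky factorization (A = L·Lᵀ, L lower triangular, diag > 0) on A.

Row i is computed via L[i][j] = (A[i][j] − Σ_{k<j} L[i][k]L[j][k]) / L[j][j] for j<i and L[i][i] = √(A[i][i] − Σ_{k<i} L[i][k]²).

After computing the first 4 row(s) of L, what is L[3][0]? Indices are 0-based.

L[3][0] = -2

Step 1: L[0][0] = √(9) = 3.
  L[1][0] = (9) / L[0][0] = 3.
Step 2: L[1][1] = √(4) = 2.
  L[2][0] = (-3) / L[0][0] = -1.
  L[2][1] = (-2) / L[1][1] = -1.
Step 3: L[2][2] = √(9) = 3.
  L[3][0] = (-6) / L[0][0] = -2.
  L[3][1] = (2) / L[1][1] = 1.
  L[3][2] = (-6) / L[2][2] = -2.
Step 4: L[3][3] = √(9) = 3.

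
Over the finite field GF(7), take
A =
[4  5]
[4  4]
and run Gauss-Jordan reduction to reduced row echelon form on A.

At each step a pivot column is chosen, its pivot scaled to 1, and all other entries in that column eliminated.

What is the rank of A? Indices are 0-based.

rank = 2

pivot(0,0)=4: scale R0 → (1, 3)
  clear (1,0): R1 −= (4)R0 → (0, 6)
pivot(1,1)=6: scale R1 → (0, 1)
  clear (0,1): R0 −= (3)R1 → (1, 0)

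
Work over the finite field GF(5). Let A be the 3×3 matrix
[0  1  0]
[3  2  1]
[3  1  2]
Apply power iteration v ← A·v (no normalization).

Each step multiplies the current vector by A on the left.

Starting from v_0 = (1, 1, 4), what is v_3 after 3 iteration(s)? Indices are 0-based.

v_0 = (1, 1, 4).
v_1 = A·v_0 = (1, 4, 2).
v_2 = A·v_1 = (4, 3, 1).
v_3 = A·v_2 = (3, 4, 2).

v_3 = (3, 4, 2)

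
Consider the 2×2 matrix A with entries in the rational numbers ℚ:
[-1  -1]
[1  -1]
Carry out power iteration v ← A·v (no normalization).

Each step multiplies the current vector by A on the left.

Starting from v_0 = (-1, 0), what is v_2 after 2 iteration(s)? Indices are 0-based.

v_0 = (-1, 0).
v_1 = A·v_0 = (1, -1).
v_2 = A·v_1 = (0, 2).

v_2 = (0, 2)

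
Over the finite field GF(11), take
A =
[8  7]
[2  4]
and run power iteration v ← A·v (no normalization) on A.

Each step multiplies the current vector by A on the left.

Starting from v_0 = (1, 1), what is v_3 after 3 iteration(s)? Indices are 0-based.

v_0 = (1, 1).
v_1 = A·v_0 = (4, 6).
v_2 = A·v_1 = (8, 10).
v_3 = A·v_2 = (2, 1).

v_3 = (2, 1)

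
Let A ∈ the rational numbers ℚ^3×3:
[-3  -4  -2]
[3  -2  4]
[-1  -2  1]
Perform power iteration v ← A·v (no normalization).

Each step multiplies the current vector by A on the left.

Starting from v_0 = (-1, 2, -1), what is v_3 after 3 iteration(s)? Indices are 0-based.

v_3 = (-213, 273, -34)

v_0 = (-1, 2, -1).
v_1 = A·v_0 = (-3, -11, -4).
v_2 = A·v_1 = (61, -3, 21).
v_3 = A·v_2 = (-213, 273, -34).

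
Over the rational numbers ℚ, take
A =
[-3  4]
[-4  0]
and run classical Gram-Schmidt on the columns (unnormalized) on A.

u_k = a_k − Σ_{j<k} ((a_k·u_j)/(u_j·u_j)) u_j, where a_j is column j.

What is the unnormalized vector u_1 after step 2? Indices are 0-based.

Step 1: u_0 = a_0 = (-3, -4).
Step 2: u_1 = a_1 − (-12/25)·u_0 = (64/25, -48/25).

u_1 = (64/25, -48/25)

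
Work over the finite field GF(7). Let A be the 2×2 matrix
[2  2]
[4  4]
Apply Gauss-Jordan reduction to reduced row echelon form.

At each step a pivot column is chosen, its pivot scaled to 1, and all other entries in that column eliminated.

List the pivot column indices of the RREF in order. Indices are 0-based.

pivot columns: 0

pivot(0,0)=2: scale R0 → (1, 1)
  clear (1,0): R1 −= (4)R0 → (0, 0)
col 1: no nonzero at/below row 1; advance.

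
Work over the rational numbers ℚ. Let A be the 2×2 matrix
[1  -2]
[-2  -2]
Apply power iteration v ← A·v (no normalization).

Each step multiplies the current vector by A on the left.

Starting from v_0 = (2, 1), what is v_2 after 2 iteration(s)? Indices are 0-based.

v_0 = (2, 1).
v_1 = A·v_0 = (0, -6).
v_2 = A·v_1 = (12, 12).

v_2 = (12, 12)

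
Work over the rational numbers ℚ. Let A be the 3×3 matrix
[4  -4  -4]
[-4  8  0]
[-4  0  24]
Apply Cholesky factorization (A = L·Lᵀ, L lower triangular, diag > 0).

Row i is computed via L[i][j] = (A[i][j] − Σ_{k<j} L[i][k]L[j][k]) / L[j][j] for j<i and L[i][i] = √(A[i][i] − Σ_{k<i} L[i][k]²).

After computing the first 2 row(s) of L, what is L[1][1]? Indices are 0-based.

L[1][1] = 2

Step 1: L[0][0] = √(4) = 2.
  L[1][0] = (-4) / L[0][0] = -2.
Step 2: L[1][1] = √(4) = 2.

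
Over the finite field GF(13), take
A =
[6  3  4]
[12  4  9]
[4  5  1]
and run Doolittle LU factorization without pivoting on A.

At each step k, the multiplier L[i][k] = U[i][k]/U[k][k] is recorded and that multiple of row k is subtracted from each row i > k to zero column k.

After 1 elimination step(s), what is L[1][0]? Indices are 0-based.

L[1][0] = 2

[col 0] pivot 6
  R1 -= 2*R0 → (0, 11, 1)  (L[1][0] := 2)
  R2 -= 5*R0 → (0, 3, 7)  (L[2][0] := 5)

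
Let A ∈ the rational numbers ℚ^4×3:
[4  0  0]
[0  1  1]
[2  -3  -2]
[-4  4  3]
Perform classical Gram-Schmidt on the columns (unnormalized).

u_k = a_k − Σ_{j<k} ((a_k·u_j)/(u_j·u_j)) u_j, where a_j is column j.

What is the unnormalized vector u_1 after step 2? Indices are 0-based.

Step 1: u_0 = a_0 = (4, 0, 2, -4).
Step 2: u_1 = a_1 − (-11/18)·u_0 = (22/9, 1, -16/9, 14/9).

u_1 = (22/9, 1, -16/9, 14/9)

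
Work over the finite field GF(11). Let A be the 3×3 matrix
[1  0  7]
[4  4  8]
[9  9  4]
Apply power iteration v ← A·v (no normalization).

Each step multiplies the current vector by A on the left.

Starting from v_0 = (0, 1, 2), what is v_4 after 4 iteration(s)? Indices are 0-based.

v_4 = (7, 4, 8)

v_0 = (0, 1, 2).
v_1 = A·v_0 = (3, 9, 6).
v_2 = A·v_1 = (1, 8, 0).
v_3 = A·v_2 = (1, 3, 4).
v_4 = A·v_3 = (7, 4, 8).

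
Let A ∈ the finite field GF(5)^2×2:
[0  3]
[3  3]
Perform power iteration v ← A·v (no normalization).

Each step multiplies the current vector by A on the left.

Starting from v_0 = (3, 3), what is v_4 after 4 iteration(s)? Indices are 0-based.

v_0 = (3, 3).
v_1 = A·v_0 = (4, 3).
v_2 = A·v_1 = (4, 1).
v_3 = A·v_2 = (3, 0).
v_4 = A·v_3 = (0, 4).

v_4 = (0, 4)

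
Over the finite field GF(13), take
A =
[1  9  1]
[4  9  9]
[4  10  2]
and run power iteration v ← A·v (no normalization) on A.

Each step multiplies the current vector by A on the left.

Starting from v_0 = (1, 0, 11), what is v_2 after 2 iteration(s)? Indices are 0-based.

v_0 = (1, 0, 11).
v_1 = A·v_0 = (12, 12, 0).
v_2 = A·v_1 = (3, 0, 12).

v_2 = (3, 0, 12)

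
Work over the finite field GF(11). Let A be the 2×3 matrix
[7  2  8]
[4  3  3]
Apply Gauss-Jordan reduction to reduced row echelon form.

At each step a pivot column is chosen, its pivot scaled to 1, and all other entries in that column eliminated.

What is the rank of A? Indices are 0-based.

pivot(0,0)=7: scale R0 → (1, 5, 9)
  clear (1,0): R1 −= (4)R0 → (0, 5, 0)
pivot(1,1)=5: scale R1 → (0, 1, 0)
  clear (0,1): R0 −= (5)R1 → (1, 0, 9)

rank = 2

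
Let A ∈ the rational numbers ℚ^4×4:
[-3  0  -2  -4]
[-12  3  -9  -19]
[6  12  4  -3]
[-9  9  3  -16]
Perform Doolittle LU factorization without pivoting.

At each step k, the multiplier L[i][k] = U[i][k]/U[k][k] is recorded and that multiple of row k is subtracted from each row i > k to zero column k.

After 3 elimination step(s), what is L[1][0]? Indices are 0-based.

Step 1: pivot at (0,0) is -3.
  row1 ← row1 − (4)·row0  ⇒  L[1][0]=4, U row1=(0, 3, -1, -3)
  row2 ← row2 − (-2)·row0  ⇒  L[2][0]=-2, U row2=(0, 12, 0, -11)
  row3 ← row3 − (3)·row0  ⇒  L[3][0]=3, U row3=(0, 9, 9, -4)
Step 2: pivot at (1,1) is 3.
  row2 ← row2 − (4)·row1  ⇒  L[2][1]=4, U row2=(0, 0, 4, 1)
  row3 ← row3 − (3)·row1  ⇒  L[3][1]=3, U row3=(0, 0, 12, 5)
Step 3: pivot at (2,2) is 4.
  row3 ← row3 − (3)·row2  ⇒  L[3][2]=3, U row3=(0, 0, 0, 2)

L[1][0] = 4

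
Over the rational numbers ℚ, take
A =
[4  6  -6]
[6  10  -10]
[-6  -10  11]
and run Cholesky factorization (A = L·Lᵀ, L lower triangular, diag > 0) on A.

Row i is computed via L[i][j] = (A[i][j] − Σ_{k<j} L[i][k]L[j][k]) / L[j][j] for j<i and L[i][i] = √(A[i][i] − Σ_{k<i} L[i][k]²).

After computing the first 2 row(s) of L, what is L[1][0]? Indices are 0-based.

Step 1: L[0][0] = √(4) = 2.
  L[1][0] = (6) / L[0][0] = 3.
Step 2: L[1][1] = √(1) = 1.

L[1][0] = 3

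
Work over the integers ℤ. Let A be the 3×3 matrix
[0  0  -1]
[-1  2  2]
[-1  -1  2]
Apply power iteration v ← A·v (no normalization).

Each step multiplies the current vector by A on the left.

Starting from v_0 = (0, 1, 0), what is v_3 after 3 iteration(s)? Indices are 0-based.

v_3 = (4, -5, -11)

v_0 = (0, 1, 0).
v_1 = A·v_0 = (0, 2, -1).
v_2 = A·v_1 = (1, 2, -4).
v_3 = A·v_2 = (4, -5, -11).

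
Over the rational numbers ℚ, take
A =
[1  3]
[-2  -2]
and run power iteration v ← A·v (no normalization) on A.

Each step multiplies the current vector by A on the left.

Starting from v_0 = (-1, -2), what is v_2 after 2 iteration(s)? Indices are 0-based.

v_2 = (11, 2)

v_0 = (-1, -2).
v_1 = A·v_0 = (-7, 6).
v_2 = A·v_1 = (11, 2).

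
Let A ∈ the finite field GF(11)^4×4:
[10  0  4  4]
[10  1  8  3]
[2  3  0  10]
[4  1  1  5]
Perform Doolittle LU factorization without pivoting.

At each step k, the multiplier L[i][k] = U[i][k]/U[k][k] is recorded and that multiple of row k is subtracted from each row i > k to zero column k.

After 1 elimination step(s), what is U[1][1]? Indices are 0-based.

U[1][1] = 1

k=0: U[0][0]=10
  eliminate (1,0): mult=1, new row 1: (0, 1, 4, 10); set L[1][0]=1
  eliminate (2,0): mult=9, new row 2: (0, 3, 8, 7); set L[2][0]=9
  eliminate (3,0): mult=7, new row 3: (0, 1, 6, 10); set L[3][0]=7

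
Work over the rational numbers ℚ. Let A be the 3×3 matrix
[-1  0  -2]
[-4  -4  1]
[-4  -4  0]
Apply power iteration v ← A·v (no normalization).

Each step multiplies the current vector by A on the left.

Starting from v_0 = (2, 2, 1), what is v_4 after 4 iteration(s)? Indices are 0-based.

v_4 = (956, 1600, 1984)

v_0 = (2, 2, 1).
v_1 = A·v_0 = (-4, -15, -16).
v_2 = A·v_1 = (36, 60, 76).
v_3 = A·v_2 = (-188, -308, -384).
v_4 = A·v_3 = (956, 1600, 1984).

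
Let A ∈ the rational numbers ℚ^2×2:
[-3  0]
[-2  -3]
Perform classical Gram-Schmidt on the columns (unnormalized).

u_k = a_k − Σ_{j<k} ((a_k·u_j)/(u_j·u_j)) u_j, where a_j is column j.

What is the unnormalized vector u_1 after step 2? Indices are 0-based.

Step 1: u_0 = a_0 = (-3, -2).
Step 2: u_1 = a_1 − (6/13)·u_0 = (18/13, -27/13).

u_1 = (18/13, -27/13)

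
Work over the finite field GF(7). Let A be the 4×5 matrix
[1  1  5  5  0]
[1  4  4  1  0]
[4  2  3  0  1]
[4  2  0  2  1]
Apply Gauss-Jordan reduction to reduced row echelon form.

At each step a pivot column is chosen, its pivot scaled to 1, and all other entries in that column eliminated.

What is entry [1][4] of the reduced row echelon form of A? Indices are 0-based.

step 1: normalize row 0 (÷1) = (1, 1, 5, 5, 0)
  row 1: subtract 1×row0 = (0, 3, 6, 3, 0)
  row 2: subtract 4×row0 = (0, 5, 4, 1, 1)
  row 3: subtract 4×row0 = (0, 5, 1, 3, 1)
step 2: normalize row 1 (÷3) = (0, 1, 2, 1, 0)
  row 0: subtract 1×row1 = (1, 0, 3, 4, 0)
  row 2: subtract 5×row1 = (0, 0, 1, 3, 1)
  row 3: subtract 5×row1 = (0, 0, 5, 5, 1)
step 3: normalize row 2 (÷1) = (0, 0, 1, 3, 1)
  row 0: subtract 3×row2 = (1, 0, 0, 2, 4)
  row 1: subtract 2×row2 = (0, 1, 0, 2, 5)
  row 3: subtract 5×row2 = (0, 0, 0, 4, 3)
step 4: normalize row 3 (÷4) = (0, 0, 0, 1, 6)
  row 0: subtract 2×row3 = (1, 0, 0, 0, 6)
  row 1: subtract 2×row3 = (0, 1, 0, 0, 0)
  row 2: subtract 3×row3 = (0, 0, 1, 0, 4)

M[1][4] = 0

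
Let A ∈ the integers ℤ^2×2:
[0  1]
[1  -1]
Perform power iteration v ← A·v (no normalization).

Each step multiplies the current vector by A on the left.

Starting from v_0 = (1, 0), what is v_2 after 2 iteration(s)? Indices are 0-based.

v_0 = (1, 0).
v_1 = A·v_0 = (0, 1).
v_2 = A·v_1 = (1, -1).

v_2 = (1, -1)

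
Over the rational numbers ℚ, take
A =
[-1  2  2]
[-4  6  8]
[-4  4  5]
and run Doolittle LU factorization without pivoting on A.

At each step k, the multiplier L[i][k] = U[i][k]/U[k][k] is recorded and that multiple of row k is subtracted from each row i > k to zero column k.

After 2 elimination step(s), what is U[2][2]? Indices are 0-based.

U[2][2] = -3

[col 0] pivot -1
  R1 -= 4*R0 → (0, -2, 0)  (L[1][0] := 4)
  R2 -= 4*R0 → (0, -4, -3)  (L[2][0] := 4)
[col 1] pivot -2
  R2 -= 2*R1 → (0, 0, -3)  (L[2][1] := 2)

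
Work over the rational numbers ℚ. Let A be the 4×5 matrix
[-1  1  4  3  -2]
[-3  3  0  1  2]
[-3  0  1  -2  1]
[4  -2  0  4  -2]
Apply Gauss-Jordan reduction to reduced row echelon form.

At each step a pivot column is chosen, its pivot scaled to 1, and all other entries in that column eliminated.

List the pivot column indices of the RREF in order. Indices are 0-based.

pivot columns: 0, 1, 2, 3

[1] R0 /= -1  ⇒  (1, -1, -4, -3, 2)
     R1 -= -3·R0  ⇒  (0, 0, -12, -8, 8)
     R2 -= -3·R0  ⇒  (0, -3, -11, -11, 7)
     R3 -= 4·R0  ⇒  (0, 2, 16, 16, -10)
[2] R1 <-> R2
[2] R1 /= -3  ⇒  (0, 1, 11/3, 11/3, -7/3)
     R0 -= -1·R1  ⇒  (1, 0, -1/3, 2/3, -1/3)
     R3 -= 2·R1  ⇒  (0, 0, 26/3, 26/3, -16/3)
[3] R2 /= -12  ⇒  (0, 0, 1, 2/3, -2/3)
     R0 -= -1/3·R2  ⇒  (1, 0, 0, 8/9, -5/9)
     R1 -= 11/3·R2  ⇒  (0, 1, 0, 11/9, 1/9)
     R3 -= 26/3·R2  ⇒  (0, 0, 0, 26/9, 4/9)
[4] R3 /= 26/9  ⇒  (0, 0, 0, 1, 2/13)
     R0 -= 8/9·R3  ⇒  (1, 0, 0, 0, -9/13)
     R1 -= 11/9·R3  ⇒  (0, 1, 0, 0, -1/13)
     R2 -= 2/3·R3  ⇒  (0, 0, 1, 0, -10/13)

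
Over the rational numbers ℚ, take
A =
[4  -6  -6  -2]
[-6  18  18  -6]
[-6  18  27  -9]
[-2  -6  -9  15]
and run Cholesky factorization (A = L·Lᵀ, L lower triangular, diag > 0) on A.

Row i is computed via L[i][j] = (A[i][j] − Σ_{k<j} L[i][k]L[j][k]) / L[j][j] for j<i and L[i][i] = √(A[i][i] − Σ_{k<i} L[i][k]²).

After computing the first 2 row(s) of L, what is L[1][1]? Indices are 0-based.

Step 1: L[0][0] = √(4) = 2.
  L[1][0] = (-6) / L[0][0] = -3.
Step 2: L[1][1] = √(9) = 3.

L[1][1] = 3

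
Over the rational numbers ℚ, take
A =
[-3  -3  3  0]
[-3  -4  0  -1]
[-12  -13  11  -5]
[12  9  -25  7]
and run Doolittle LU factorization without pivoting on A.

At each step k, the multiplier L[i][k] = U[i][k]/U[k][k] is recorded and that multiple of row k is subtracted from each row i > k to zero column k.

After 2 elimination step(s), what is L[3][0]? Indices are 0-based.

k=0: U[0][0]=-3
  eliminate (1,0): mult=1, new row 1: (0, -1, -3, -1); set L[1][0]=1
  eliminate (2,0): mult=4, new row 2: (0, -1, -1, -5); set L[2][0]=4
  eliminate (3,0): mult=-4, new row 3: (0, -3, -13, 7); set L[3][0]=-4
k=1: U[1][1]=-1
  eliminate (2,1): mult=1, new row 2: (0, 0, 2, -4); set L[2][1]=1
  eliminate (3,1): mult=3, new row 3: (0, 0, -4, 10); set L[3][1]=3

L[3][0] = -4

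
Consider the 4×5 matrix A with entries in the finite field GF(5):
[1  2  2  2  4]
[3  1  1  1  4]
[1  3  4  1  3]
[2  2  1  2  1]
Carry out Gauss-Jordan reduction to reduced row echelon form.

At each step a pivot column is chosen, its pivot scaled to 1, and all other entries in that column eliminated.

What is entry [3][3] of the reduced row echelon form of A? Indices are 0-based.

pivot(0,0)=1: scale R0 → (1, 2, 2, 2, 4)
  clear (1,0): R1 −= (3)R0 → (0, 0, 0, 0, 2)
  clear (2,0): R2 −= (1)R0 → (0, 1, 2, 4, 4)
  clear (3,0): R3 −= (2)R0 → (0, 3, 2, 3, 3)
pivot(1,1): swap R1↔R2
pivot(1,1)=1: scale R1 → (0, 1, 2, 4, 4)
  clear (0,1): R0 −= (2)R1 → (1, 0, 3, 4, 1)
  clear (3,1): R3 −= (3)R1 → (0, 0, 1, 1, 1)
pivot(2,2): swap R2↔R3
pivot(2,2)=1: scale R2 → (0, 0, 1, 1, 1)
  clear (0,2): R0 −= (3)R2 → (1, 0, 0, 1, 3)
  clear (1,2): R1 −= (2)R2 → (0, 1, 0, 2, 2)
col 3: no nonzero at/below row 3; advance.
pivot(3,4)=2: scale R3 → (0, 0, 0, 0, 1)
  clear (0,4): R0 −= (3)R3 → (1, 0, 0, 1, 0)
  clear (1,4): R1 −= (2)R3 → (0, 1, 0, 2, 0)
  clear (2,4): R2 −= (1)R3 → (0, 0, 1, 1, 0)

M[3][3] = 0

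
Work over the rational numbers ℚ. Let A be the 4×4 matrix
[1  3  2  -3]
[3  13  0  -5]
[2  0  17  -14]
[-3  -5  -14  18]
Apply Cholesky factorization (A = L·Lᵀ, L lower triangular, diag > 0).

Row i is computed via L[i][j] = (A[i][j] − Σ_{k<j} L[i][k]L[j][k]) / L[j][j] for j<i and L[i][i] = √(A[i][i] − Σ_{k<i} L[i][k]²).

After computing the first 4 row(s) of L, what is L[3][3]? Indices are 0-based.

Step 1: L[0][0] = √(1) = 1.
  L[1][0] = (3) / L[0][0] = 3.
Step 2: L[1][1] = √(4) = 2.
  L[2][0] = (2) / L[0][0] = 2.
  L[2][1] = (-6) / L[1][1] = -3.
Step 3: L[2][2] = √(4) = 2.
  L[3][0] = (-3) / L[0][0] = -3.
  L[3][1] = (4) / L[1][1] = 2.
  L[3][2] = (-2) / L[2][2] = -1.
Step 4: L[3][3] = √(4) = 2.

L[3][3] = 2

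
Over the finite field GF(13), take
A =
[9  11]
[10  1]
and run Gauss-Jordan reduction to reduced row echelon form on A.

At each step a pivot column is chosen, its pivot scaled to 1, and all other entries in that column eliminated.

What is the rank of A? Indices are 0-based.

rank = 2

step 1: normalize row 0 (÷9) = (1, 7)
  row 1: subtract 10×row0 = (0, 9)
step 2: normalize row 1 (÷9) = (0, 1)
  row 0: subtract 7×row1 = (1, 0)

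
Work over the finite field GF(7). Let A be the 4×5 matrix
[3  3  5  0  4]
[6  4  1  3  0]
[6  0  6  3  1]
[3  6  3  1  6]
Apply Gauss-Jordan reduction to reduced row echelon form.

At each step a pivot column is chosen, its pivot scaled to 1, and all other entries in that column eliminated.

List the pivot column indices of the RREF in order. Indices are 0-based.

pivot columns: 0, 1, 2, 3

step 1: normalize row 0 (÷3) = (1, 1, 4, 0, 6)
  row 1: subtract 6×row0 = (0, 5, 5, 3, 6)
  row 2: subtract 6×row0 = (0, 1, 3, 3, 0)
  row 3: subtract 3×row0 = (0, 3, 5, 1, 2)
step 2: normalize row 1 (÷5) = (0, 1, 1, 2, 4)
  row 0: subtract 1×row1 = (1, 0, 3, 5, 2)
  row 2: subtract 1×row1 = (0, 0, 2, 1, 3)
  row 3: subtract 3×row1 = (0, 0, 2, 2, 4)
step 3: normalize row 2 (÷2) = (0, 0, 1, 4, 5)
  row 0: subtract 3×row2 = (1, 0, 0, 0, 1)
  row 1: subtract 1×row2 = (0, 1, 0, 5, 6)
  row 3: subtract 2×row2 = (0, 0, 0, 1, 1)
step 4: normalize row 3 (÷1) = (0, 0, 0, 1, 1)
  row 1: subtract 5×row3 = (0, 1, 0, 0, 1)
  row 2: subtract 4×row3 = (0, 0, 1, 0, 1)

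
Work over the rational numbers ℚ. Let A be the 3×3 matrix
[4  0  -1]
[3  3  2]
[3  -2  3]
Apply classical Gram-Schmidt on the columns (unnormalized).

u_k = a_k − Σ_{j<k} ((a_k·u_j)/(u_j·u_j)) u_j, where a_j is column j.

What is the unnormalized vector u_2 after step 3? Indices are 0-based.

Step 1: u_0 = a_0 = (4, 3, 3).
Step 2: u_1 = a_1 − (3/34)·u_0 = (-6/17, 93/34, -77/34).
Step 3: u_2 = a_2 − (11/34)·u_0 − (-33/433)·u_1 = (-1005/433, 536/433, 804/433).

u_2 = (-1005/433, 536/433, 804/433)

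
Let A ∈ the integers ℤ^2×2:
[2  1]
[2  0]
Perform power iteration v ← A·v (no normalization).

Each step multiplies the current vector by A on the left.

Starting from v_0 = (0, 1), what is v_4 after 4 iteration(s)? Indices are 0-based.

v_4 = (16, 12)

v_0 = (0, 1).
v_1 = A·v_0 = (1, 0).
v_2 = A·v_1 = (2, 2).
v_3 = A·v_2 = (6, 4).
v_4 = A·v_3 = (16, 12).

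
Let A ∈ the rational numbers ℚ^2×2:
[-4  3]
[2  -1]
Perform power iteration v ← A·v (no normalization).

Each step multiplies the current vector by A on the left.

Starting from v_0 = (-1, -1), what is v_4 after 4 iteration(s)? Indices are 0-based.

v_4 = (-199, 91)

v_0 = (-1, -1).
v_1 = A·v_0 = (1, -1).
v_2 = A·v_1 = (-7, 3).
v_3 = A·v_2 = (37, -17).
v_4 = A·v_3 = (-199, 91).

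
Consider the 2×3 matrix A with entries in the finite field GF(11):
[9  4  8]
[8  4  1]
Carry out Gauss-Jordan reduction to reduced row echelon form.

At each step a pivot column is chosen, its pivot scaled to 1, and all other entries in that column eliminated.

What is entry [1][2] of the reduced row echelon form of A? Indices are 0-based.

M[1][2] = 0

step 1: normalize row 0 (÷9) = (1, 9, 7)
  row 1: subtract 8×row0 = (0, 9, 0)
step 2: normalize row 1 (÷9) = (0, 1, 0)
  row 0: subtract 9×row1 = (1, 0, 7)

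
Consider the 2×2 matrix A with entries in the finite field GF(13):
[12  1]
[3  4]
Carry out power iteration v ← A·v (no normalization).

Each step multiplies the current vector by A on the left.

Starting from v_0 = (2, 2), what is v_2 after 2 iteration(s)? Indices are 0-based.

v_0 = (2, 2).
v_1 = A·v_0 = (0, 1).
v_2 = A·v_1 = (1, 4).

v_2 = (1, 4)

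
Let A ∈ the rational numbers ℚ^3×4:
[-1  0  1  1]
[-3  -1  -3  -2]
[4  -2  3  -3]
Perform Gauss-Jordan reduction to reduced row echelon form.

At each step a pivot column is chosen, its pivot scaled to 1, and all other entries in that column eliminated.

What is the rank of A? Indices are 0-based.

rank = 3

[1] R0 /= -1  ⇒  (1, 0, -1, -1)
     R1 -= -3·R0  ⇒  (0, -1, -6, -5)
     R2 -= 4·R0  ⇒  (0, -2, 7, 1)
[2] R1 /= -1  ⇒  (0, 1, 6, 5)
     R2 -= -2·R1  ⇒  (0, 0, 19, 11)
[3] R2 /= 19  ⇒  (0, 0, 1, 11/19)
     R0 -= -1·R2  ⇒  (1, 0, 0, -8/19)
     R1 -= 6·R2  ⇒  (0, 1, 0, 29/19)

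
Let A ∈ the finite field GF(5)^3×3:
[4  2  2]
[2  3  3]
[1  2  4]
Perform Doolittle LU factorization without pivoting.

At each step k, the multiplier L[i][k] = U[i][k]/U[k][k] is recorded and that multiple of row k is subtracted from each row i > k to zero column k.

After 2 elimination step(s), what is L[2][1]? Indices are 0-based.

Step 1: pivot at (0,0) is 4.
  row1 ← row1 − (3)·row0  ⇒  L[1][0]=3, U row1=(0, 2, 2)
  row2 ← row2 − (4)·row0  ⇒  L[2][0]=4, U row2=(0, 4, 1)
Step 2: pivot at (1,1) is 2.
  row2 ← row2 − (2)·row1  ⇒  L[2][1]=2, U row2=(0, 0, 2)

L[2][1] = 2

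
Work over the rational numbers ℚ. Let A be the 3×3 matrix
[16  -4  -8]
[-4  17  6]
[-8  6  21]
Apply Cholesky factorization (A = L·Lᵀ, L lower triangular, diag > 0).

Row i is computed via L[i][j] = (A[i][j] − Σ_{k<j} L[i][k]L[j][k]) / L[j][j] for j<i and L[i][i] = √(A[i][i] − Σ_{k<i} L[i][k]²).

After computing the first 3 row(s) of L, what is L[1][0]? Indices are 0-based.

L[1][0] = -1

Step 1: L[0][0] = √(16) = 4.
  L[1][0] = (-4) / L[0][0] = -1.
Step 2: L[1][1] = √(16) = 4.
  L[2][0] = (-8) / L[0][0] = -2.
  L[2][1] = (4) / L[1][1] = 1.
Step 3: L[2][2] = √(16) = 4.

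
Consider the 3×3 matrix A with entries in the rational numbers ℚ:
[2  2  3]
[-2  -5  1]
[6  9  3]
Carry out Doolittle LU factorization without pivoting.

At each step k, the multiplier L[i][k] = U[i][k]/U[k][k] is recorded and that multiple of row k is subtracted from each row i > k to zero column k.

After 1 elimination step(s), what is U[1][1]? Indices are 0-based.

U[1][1] = -3

Step 1: pivot at (0,0) is 2.
  row1 ← row1 − (-1)·row0  ⇒  L[1][0]=-1, U row1=(0, -3, 4)
  row2 ← row2 − (3)·row0  ⇒  L[2][0]=3, U row2=(0, 3, -6)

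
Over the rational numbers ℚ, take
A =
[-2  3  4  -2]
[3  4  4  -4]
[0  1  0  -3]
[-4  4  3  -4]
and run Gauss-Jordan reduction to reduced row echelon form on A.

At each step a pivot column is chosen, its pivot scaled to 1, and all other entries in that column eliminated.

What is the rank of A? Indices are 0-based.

rank = 4

[1] R0 /= -2  ⇒  (1, -3/2, -2, 1)
     R1 -= 3·R0  ⇒  (0, 17/2, 10, -7)
     R3 -= -4·R0  ⇒  (0, -2, -5, 0)
[2] R1 /= 17/2  ⇒  (0, 1, 20/17, -14/17)
     R0 -= -3/2·R1  ⇒  (1, 0, -4/17, -4/17)
     R2 -= 1·R1  ⇒  (0, 0, -20/17, -37/17)
     R3 -= -2·R1  ⇒  (0, 0, -45/17, -28/17)
[3] R2 /= -20/17  ⇒  (0, 0, 1, 37/20)
     R0 -= -4/17·R2  ⇒  (1, 0, 0, 1/5)
     R1 -= 20/17·R2  ⇒  (0, 1, 0, -3)
     R3 -= -45/17·R2  ⇒  (0, 0, 0, 13/4)
[4] R3 /= 13/4  ⇒  (0, 0, 0, 1)
     R0 -= 1/5·R3  ⇒  (1, 0, 0, 0)
     R1 -= -3·R3  ⇒  (0, 1, 0, 0)
     R2 -= 37/20·R3  ⇒  (0, 0, 1, 0)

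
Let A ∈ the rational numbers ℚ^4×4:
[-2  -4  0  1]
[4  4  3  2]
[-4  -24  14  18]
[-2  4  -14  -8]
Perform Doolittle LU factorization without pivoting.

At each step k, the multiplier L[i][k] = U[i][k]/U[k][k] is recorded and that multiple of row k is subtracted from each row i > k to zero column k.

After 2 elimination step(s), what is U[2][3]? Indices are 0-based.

U[2][3] = 0

[col 0] pivot -2
  R1 -= -2*R0 → (0, -4, 3, 4)  (L[1][0] := -2)
  R2 -= 2*R0 → (0, -16, 14, 16)  (L[2][0] := 2)
  R3 -= 1*R0 → (0, 8, -14, -9)  (L[3][0] := 1)
[col 1] pivot -4
  R2 -= 4*R1 → (0, 0, 2, 0)  (L[2][1] := 4)
  R3 -= -2*R1 → (0, 0, -8, -1)  (L[3][1] := -2)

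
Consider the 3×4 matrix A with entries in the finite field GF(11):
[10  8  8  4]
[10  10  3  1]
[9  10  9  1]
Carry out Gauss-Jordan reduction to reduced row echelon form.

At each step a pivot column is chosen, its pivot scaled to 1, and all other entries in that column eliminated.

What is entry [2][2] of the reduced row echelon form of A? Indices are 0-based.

M[2][2] = 0

[1] R0 /= 10  ⇒  (1, 3, 3, 7)
     R1 -= 10·R0  ⇒  (0, 2, 6, 8)
     R2 -= 9·R0  ⇒  (0, 5, 4, 4)
[2] R1 /= 2  ⇒  (0, 1, 3, 4)
     R0 -= 3·R1  ⇒  (1, 0, 5, 6)
     R2 -= 5·R1  ⇒  (0, 0, 0, 6)
column 2 empty below row 2
[3] R2 /= 6  ⇒  (0, 0, 0, 1)
     R0 -= 6·R2  ⇒  (1, 0, 5, 0)
     R1 -= 4·R2  ⇒  (0, 1, 3, 0)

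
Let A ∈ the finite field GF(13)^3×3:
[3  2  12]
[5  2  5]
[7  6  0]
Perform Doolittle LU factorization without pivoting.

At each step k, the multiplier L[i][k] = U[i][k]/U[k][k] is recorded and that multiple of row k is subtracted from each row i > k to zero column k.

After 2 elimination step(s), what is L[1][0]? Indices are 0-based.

L[1][0] = 6

k=0: U[0][0]=3
  eliminate (1,0): mult=6, new row 1: (0, 3, 11); set L[1][0]=6
  eliminate (2,0): mult=11, new row 2: (0, 10, 11); set L[2][0]=11
k=1: U[1][1]=3
  eliminate (2,1): mult=12, new row 2: (0, 0, 9); set L[2][1]=12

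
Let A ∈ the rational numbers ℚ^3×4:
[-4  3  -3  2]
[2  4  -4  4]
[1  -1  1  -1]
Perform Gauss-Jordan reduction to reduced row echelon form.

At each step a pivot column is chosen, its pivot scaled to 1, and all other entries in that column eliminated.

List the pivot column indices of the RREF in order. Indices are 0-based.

pivot columns: 0, 1, 3

step 1: normalize row 0 (÷-4) = (1, -3/4, 3/4, -1/2)
  row 1: subtract 2×row0 = (0, 11/2, -11/2, 5)
  row 2: subtract 1×row0 = (0, -1/4, 1/4, -1/2)
step 2: normalize row 1 (÷11/2) = (0, 1, -1, 10/11)
  row 0: subtract -3/4×row1 = (1, 0, 0, 2/11)
  row 2: subtract -1/4×row1 = (0, 0, 0, -3/11)
skip col 2 (zero from row 2)
step 3: normalize row 2 (÷-3/11) = (0, 0, 0, 1)
  row 0: subtract 2/11×row2 = (1, 0, 0, 0)
  row 1: subtract 10/11×row2 = (0, 1, -1, 0)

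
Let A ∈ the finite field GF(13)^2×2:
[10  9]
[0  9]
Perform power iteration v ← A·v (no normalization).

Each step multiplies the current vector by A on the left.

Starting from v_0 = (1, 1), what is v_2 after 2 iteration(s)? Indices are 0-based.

v_2 = (11, 3)

v_0 = (1, 1).
v_1 = A·v_0 = (6, 9).
v_2 = A·v_1 = (11, 3).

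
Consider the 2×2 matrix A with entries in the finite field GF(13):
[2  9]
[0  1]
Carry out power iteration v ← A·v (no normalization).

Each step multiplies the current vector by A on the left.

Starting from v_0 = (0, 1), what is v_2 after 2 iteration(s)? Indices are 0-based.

v_0 = (0, 1).
v_1 = A·v_0 = (9, 1).
v_2 = A·v_1 = (1, 1).

v_2 = (1, 1)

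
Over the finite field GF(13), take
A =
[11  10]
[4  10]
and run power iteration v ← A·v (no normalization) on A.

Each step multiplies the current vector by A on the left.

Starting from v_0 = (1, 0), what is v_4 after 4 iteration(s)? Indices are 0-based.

v_4 = (11, 12)

v_0 = (1, 0).
v_1 = A·v_0 = (11, 4).
v_2 = A·v_1 = (5, 6).
v_3 = A·v_2 = (11, 2).
v_4 = A·v_3 = (11, 12).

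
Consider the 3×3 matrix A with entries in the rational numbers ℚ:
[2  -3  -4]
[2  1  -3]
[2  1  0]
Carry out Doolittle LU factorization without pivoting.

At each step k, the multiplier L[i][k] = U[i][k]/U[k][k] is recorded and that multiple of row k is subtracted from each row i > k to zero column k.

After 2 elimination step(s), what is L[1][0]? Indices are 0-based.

k=0: U[0][0]=2
  eliminate (1,0): mult=1, new row 1: (0, 4, 1); set L[1][0]=1
  eliminate (2,0): mult=1, new row 2: (0, 4, 4); set L[2][0]=1
k=1: U[1][1]=4
  eliminate (2,1): mult=1, new row 2: (0, 0, 3); set L[2][1]=1

L[1][0] = 1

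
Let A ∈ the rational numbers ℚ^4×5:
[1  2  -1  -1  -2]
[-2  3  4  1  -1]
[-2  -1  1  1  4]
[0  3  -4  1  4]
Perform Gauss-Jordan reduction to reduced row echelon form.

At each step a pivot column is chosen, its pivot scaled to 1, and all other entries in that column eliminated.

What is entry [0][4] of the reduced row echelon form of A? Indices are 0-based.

step 1: normalize row 0 (÷1) = (1, 2, -1, -1, -2)
  row 1: subtract -2×row0 = (0, 7, 2, -1, -5)
  row 2: subtract -2×row0 = (0, 3, -1, -1, 0)
step 2: normalize row 1 (÷7) = (0, 1, 2/7, -1/7, -5/7)
  row 0: subtract 2×row1 = (1, 0, -11/7, -5/7, -4/7)
  row 2: subtract 3×row1 = (0, 0, -13/7, -4/7, 15/7)
  row 3: subtract 3×row1 = (0, 0, -34/7, 10/7, 43/7)
step 3: normalize row 2 (÷-13/7) = (0, 0, 1, 4/13, -15/13)
  row 0: subtract -11/7×row2 = (1, 0, 0, -3/13, -31/13)
  row 1: subtract 2/7×row2 = (0, 1, 0, -3/13, -5/13)
  row 3: subtract -34/7×row2 = (0, 0, 0, 38/13, 7/13)
step 4: normalize row 3 (÷38/13) = (0, 0, 0, 1, 7/38)
  row 0: subtract -3/13×row3 = (1, 0, 0, 0, -89/38)
  row 1: subtract -3/13×row3 = (0, 1, 0, 0, -13/38)
  row 2: subtract 4/13×row3 = (0, 0, 1, 0, -23/19)

M[0][4] = -89/38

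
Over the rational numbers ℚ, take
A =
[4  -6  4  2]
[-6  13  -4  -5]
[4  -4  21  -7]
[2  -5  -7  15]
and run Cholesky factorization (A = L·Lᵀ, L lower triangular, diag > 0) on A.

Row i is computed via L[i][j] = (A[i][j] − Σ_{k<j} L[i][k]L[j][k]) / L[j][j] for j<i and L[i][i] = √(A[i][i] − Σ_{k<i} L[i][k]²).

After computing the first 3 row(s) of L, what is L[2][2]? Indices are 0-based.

Step 1: L[0][0] = √(4) = 2.
  L[1][0] = (-6) / L[0][0] = -3.
Step 2: L[1][1] = √(4) = 2.
  L[2][0] = (4) / L[0][0] = 2.
  L[2][1] = (2) / L[1][1] = 1.
Step 3: L[2][2] = √(16) = 4.

L[2][2] = 4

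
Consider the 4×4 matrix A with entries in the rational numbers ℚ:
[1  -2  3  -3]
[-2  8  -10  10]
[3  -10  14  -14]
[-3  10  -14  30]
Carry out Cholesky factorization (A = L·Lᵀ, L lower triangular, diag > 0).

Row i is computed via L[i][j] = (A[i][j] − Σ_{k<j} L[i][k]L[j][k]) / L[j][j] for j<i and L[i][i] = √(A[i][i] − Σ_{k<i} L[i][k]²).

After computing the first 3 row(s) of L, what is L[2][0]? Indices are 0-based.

Step 1: L[0][0] = √(1) = 1.
  L[1][0] = (-2) / L[0][0] = -2.
Step 2: L[1][1] = √(4) = 2.
  L[2][0] = (3) / L[0][0] = 3.
  L[2][1] = (-4) / L[1][1] = -2.
Step 3: L[2][2] = √(1) = 1.

L[2][0] = 3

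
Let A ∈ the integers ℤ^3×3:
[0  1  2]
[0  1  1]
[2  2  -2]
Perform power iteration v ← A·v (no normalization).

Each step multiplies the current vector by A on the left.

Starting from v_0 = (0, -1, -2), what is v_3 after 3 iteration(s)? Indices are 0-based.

v_0 = (0, -1, -2).
v_1 = A·v_0 = (-5, -3, 2).
v_2 = A·v_1 = (1, -1, -20).
v_3 = A·v_2 = (-41, -21, 40).

v_3 = (-41, -21, 40)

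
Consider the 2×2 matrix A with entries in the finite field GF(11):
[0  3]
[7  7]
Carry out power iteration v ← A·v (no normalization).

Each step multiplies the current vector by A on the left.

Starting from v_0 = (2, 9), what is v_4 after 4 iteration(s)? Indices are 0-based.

v_4 = (9, 8)

v_0 = (2, 9).
v_1 = A·v_0 = (5, 0).
v_2 = A·v_1 = (0, 2).
v_3 = A·v_2 = (6, 3).
v_4 = A·v_3 = (9, 8).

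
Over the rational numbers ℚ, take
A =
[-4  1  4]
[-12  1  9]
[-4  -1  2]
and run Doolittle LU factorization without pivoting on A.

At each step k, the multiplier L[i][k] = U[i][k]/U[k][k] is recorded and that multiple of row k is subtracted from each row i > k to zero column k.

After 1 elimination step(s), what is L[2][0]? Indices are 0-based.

k=0: U[0][0]=-4
  eliminate (1,0): mult=3, new row 1: (0, -2, -3); set L[1][0]=3
  eliminate (2,0): mult=1, new row 2: (0, -2, -2); set L[2][0]=1

L[2][0] = 1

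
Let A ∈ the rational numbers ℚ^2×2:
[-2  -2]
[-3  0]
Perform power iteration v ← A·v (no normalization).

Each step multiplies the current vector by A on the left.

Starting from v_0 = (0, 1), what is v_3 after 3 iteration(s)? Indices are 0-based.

v_3 = (-20, -12)

v_0 = (0, 1).
v_1 = A·v_0 = (-2, 0).
v_2 = A·v_1 = (4, 6).
v_3 = A·v_2 = (-20, -12).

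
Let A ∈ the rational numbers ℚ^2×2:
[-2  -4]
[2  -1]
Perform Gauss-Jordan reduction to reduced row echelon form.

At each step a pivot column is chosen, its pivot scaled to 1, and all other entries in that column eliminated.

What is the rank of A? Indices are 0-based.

step 1: normalize row 0 (÷-2) = (1, 2)
  row 1: subtract 2×row0 = (0, -5)
step 2: normalize row 1 (÷-5) = (0, 1)
  row 0: subtract 2×row1 = (1, 0)

rank = 2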